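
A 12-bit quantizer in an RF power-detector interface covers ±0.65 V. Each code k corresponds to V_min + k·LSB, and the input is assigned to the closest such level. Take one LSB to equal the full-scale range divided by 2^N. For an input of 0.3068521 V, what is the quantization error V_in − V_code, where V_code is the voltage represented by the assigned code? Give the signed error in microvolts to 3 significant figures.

The full-scale span is 0.65 − (-0.65) = 1.3 V. LSB = 1.3 V / 2^12 ≈ 317.4 µV.
(V_in − V_min)/LSB = (0.3068521 − (-0.65)) × 4096/1.3 = 3014.8202 → nearest code k = 3015.
V_code = V_min + k × range/2^12 = -0.65 + 3015 × 1.3/4096 = 0.3069091797 V.
V_in − V_code = 0.3068521 − (0.3069091797) = −57.1 µV.

−57.1 µV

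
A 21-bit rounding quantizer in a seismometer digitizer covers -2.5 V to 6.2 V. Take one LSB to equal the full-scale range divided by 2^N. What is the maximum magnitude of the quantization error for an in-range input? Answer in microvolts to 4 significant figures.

The full-scale span is 6.2 − (-2.5) = 8.7 V.
LSB = 8.7 V ÷ 2^21 = 8.7/2097152 V = 4.14848 µV.
Worst-case error for round-to-nearest is half an LSB: 2.074 µV.

2.074 µV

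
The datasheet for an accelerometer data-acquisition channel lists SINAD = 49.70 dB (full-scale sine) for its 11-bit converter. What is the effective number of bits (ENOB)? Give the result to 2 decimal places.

7.96 bits

ENOB = (49.70 − 1.76)/6.02 = 7.9635 bits.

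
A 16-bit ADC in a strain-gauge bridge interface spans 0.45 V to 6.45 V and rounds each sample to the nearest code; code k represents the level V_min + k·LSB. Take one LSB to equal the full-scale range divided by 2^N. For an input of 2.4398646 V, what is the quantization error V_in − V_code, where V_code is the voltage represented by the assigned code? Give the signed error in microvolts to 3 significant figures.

The full-scale span is 6.45 − (0.45) = 6 V. LSB = 6 V / 2^16 ≈ 91.55 µV.
(V_in − V_min)/LSB = (2.4398646 − (0.45)) × 65536/6 = 21734.6277 → nearest code k = 21735.
Reconstructed level: 0.45 + 21735 × 6/65536 V = 2.4398986816 V.
V_in − V_code = 2.4398646 − (2.4398986816) = −34.1 µV.

−34.1 µV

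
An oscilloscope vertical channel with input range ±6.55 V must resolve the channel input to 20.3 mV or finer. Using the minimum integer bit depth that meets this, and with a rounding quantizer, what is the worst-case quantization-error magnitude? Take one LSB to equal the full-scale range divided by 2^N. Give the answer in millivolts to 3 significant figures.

6.40 mV

Range = 6.55 − (-6.55) = 13.1 V.
Levels needed ≥ 13.1/20.3 mV = 645.3. 2^10 = 1024 suffices, so N_min = 10.
LSB = 13.1 V ÷ 2^10 = 13.1/1024 V = 12.793 mV.
Half an LSB is 6.40 mV.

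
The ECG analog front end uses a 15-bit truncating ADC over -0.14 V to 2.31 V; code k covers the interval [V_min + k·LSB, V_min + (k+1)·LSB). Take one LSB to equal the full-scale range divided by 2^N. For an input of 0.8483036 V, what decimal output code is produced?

13218

The full-scale span is 2.31 − (-0.14) = 2.45 V. LSB = 2.45 V / 2^15 ≈ 74.77 µV.
V_in − V_min = 0.8483036 − (-0.14) = 0.9883036 V.
Divide by LSB: 0.9883036 × 32768/2.45 = 13218.2581.
Truncating gives code 13218.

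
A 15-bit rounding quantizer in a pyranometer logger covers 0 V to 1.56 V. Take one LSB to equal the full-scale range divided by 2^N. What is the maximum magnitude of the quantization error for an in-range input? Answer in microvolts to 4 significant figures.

23.80 µV

Range is 1.56 V.
Step size = 1.56/32768 V = 47.6074 µV.
|e|_max = LSB/2 = 23.80 µV.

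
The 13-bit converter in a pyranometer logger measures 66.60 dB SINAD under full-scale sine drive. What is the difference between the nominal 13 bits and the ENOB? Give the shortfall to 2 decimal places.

2.23 bits

Effective bits = (66.60 − 1.76)/6.02 = 10.7708.
13 − 10.7708 = 2.23 bits below nominal.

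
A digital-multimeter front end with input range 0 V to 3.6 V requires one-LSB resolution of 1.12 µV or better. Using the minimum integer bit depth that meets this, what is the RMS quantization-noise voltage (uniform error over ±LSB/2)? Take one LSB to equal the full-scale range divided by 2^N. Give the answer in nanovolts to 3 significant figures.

248 nV

Range is 3.6 V.
Need 2^N ≥ 3.6 V / 1.12 µV = 3.214e6 → N_min = 22.
One LSB is 3.6 V / 4194304 = 0.85831 µV.
V_rms = LSB/√12 = 248 nV.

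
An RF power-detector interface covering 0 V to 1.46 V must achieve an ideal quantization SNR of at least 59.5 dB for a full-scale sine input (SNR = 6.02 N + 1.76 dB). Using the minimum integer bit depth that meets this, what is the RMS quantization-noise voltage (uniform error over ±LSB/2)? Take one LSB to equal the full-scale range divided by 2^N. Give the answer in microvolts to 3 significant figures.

412 µV

V_FS = 1.46 V.
Required N = ⌈(59.5 − 1.76)/6.02⌉ = ⌈9.591⌉ = 10.
One LSB is 1.46 V / 1024 = 1.4258 mV.
V_rms = LSB/√12 = 412 µV.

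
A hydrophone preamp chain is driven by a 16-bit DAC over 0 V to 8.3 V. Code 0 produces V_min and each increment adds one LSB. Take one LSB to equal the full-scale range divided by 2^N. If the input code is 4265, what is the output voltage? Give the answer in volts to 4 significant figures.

0.5402 V

Range is 8.3 V. LSB = 8.3 V / 2^16.
V_out = 0 + 4265 × (8.3/65536) V
      = 0 + 0.540154 = 0.540154 V.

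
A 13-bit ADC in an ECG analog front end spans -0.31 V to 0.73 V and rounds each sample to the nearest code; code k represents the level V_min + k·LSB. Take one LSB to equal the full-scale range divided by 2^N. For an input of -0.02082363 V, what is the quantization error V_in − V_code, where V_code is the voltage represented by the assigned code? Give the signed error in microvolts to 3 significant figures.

Range = 0.73 − (-0.31) = 1.04 V. LSB = 1.04 V / 2^13 ≈ 127.0 µV.
(-0.02082363 − (-0.31)) / LSB = 0.28917637 × 8192/1.04 = 2277.8200. Nearest integer: k = 2278.
V_code = -0.31 + (2278/8192) × 1.04 = -0.02080078125 V.
e = -0.02082363 − (-0.02080078125) = −22.8 µV.

−22.8 µV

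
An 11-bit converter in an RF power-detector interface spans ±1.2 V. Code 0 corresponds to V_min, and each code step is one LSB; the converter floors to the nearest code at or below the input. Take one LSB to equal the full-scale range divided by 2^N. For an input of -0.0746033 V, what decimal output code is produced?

Span: 1.2 V − (-1.2 V) = 2.4 V. LSB = 2.4 V / 2^11 ≈ 1.172 mV.
V_in − V_min = -0.0746033 − (-1.2) = 1.1253967 V.
Divide by LSB: 1.1253967 × 2048/2.4 = 960.3385.
Truncating gives code 960.

960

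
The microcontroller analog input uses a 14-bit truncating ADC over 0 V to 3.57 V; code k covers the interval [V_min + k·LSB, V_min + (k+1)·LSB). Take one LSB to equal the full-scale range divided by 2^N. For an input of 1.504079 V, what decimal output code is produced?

6902

V_FS = 3.57 V. LSB = 3.57 V / 2^14 ≈ 217.9 µV.
V_in − V_min = 1.504079 − (0) = 1.504079 V.
Divide by LSB: 1.504079 × 16384/3.57 = 6902.7536.
Truncating gives code 6902.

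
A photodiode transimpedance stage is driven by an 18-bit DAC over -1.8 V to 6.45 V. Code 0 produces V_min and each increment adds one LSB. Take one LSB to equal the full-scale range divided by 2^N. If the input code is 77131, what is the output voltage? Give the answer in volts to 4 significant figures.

The full-scale span is 6.45 − (-1.8) = 8.25 V. LSB = 8.25 V / 2^18.
V_out = V_min + code × LSB = -1.8 V + 77131 × 8.25 V / 262144
      = -1.8 + 2.42741 = 0.627409 V.

0.6274 V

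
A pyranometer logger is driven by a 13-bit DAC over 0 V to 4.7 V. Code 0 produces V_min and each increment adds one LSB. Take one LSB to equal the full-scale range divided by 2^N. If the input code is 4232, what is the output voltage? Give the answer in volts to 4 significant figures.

2.428 V

V_FS = 4.7 V. LSB = 4.7 V / 2^13.
V_out = V_min + code × LSB = 0 V + 4232 × 4.7 V / 8192
      = 0 V + 2.42803 V = 2.42803 V.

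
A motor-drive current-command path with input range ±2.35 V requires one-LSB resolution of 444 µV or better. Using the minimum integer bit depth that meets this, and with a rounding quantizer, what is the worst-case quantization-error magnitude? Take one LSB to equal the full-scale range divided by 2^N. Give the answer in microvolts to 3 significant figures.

143 µV

Range = 2.35 − (-2.35) = 4.7 V.
Levels needed ≥ 4.7/444 µV = 10590. 2^14 = 16384 suffices, so N_min = 14.
Step size = 4.7/16384 V = 286.87 µV.
|e|_max = LSB/2 = 143 µV.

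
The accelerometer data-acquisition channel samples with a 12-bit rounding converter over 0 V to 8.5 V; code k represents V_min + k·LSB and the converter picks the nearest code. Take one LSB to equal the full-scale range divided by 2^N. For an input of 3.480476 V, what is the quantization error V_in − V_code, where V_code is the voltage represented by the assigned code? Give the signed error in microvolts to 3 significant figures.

Range is 8.5 V. LSB = 8.5 V / 2^12 ≈ 2.075 mV.
(3.480476 − (0)) / LSB = 3.480476 × 4096/8.5 = 1677.1800. Nearest integer: k = 1677.
V_code = V_min + k × range/2^12 = 0 + 1677 × 8.5/4096 = 3.480102539 V.
V_in − V_code = 3.480476 − (3.480102539) = +373 µV.

+373 µV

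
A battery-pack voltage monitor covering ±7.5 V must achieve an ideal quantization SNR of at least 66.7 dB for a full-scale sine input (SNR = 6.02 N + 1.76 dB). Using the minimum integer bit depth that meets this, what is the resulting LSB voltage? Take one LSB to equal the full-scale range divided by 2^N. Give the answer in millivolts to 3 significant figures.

Full-scale range = 7.5 V − (-7.5 V) = 15 V.
Required N = ⌈(66.7 − 1.76)/6.02⌉ = ⌈10.787⌉ = 11.
One LSB is 15 V / 2048 = 7.32 mV.

7.32 mV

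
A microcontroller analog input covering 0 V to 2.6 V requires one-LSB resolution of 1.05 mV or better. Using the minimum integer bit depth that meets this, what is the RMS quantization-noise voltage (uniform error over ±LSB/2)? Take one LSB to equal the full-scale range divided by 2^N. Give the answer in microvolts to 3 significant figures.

183 µV

V_FS = 2.6 V.
Need 2^N ≥ 2.6 V / 1.05 mV = 2476 → N_min = 12.
One LSB is 2.6 V / 4096 = 0.63477 mV.
V_rms = LSB/√12 = 183 µV.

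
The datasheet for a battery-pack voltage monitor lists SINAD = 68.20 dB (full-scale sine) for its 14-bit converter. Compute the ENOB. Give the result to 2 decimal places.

ENOB = (SINAD − 1.76) / 6.02 = (68.20 − 1.76) / 6.02 = 66.44 / 6.02 = 11.0365.

11.04 bits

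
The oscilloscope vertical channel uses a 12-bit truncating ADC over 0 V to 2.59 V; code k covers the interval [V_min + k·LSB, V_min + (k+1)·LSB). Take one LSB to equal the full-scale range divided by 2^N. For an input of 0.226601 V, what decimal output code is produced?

Range is 2.59 V. LSB = 2.59 V / 2^12 ≈ 0.6323 mV.
code = ⌊(V_in − V_min)/LSB⌋ = ⌊(V_in − V_min) × 2^12 / range⌋
     = ⌊(0.226601 − (0)) × 4096 / 2.59⌋ = ⌊0.226601 × 4096/2.59⌋
     = ⌊358.362⌋ = 358.

358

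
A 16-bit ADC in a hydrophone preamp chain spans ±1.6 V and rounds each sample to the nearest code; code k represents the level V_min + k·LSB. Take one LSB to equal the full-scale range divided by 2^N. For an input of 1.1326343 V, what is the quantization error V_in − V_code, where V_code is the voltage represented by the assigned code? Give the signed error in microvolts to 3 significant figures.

+17.1 µV

Full-scale range = 1.6 V − (-1.6 V) = 3.2 V. LSB = 3.2 V / 2^16 ≈ 48.83 µV.
(1.1326343 − (-1.6)) / LSB = 2.7326343 × 65536/3.2 = 55964.3505. Nearest integer: k = 55964.
V_code = V_min + k × range/2^16 = -1.6 + 55964 × 3.2/65536 = 1.1326171875 V.
V_in − V_code = 1.1326343 − (1.1326171875) = +17.1 µV.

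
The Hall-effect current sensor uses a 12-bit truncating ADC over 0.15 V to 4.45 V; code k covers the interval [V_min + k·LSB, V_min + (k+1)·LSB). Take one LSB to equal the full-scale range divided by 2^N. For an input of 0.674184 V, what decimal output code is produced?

Span: 4.45 V − (0.15 V) = 4.3 V. LSB = 4.3 V / 2^12 ≈ 1.050 mV.
(V_in − V_min) × 2^12/range = (0.674184 − (0.15)) × 4096/4.3 = 499.316.
Floor → code = 499.

499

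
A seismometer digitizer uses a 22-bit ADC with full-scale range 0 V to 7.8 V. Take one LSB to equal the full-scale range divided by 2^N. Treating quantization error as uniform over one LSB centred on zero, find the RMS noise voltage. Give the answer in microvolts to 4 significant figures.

0.5368 µV

V_FS = 7.8 V.
LSB = 7.8 V ÷ 2^22 = 7.8/4194304 V = 1.85966 µV.
V_rms = LSB/√12 = 1.85966 µV / √12 = 0.5368 µV.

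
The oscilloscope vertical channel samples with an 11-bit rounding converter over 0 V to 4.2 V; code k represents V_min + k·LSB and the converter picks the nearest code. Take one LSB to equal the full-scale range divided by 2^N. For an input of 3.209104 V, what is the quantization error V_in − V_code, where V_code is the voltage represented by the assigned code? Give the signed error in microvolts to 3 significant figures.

Full-scale range = 4.2 V. LSB = 4.2 V / 2^11 ≈ 2.051 mV.
(3.209104 − (0)) / LSB = 3.209104 × 2048/4.2 = 1564.8202. Nearest integer: k = 1565.
V_code = V_min + k × range/2^11 = 0 + 1565 × 4.2/2048 = 3.209472656 V.
V_in − V_code = 3.209104 − (3.209472656) = −369 µV.

−369 µV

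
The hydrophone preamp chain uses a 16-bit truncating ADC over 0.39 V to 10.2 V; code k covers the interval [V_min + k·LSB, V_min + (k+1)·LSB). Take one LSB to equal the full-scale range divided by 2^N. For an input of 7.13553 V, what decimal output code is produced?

45063

Full-scale range = 10.2 V − (0.39 V) = 9.81 V. LSB = 9.81 V / 2^16 ≈ 149.7 µV.
code = ⌊(V_in − V_min)/LSB⌋ = ⌊(V_in − V_min) × 2^16 / range⌋
     = ⌊(7.13553 − (0.39)) × 65536 / 9.81⌋ = ⌊6.74553 × 65536/9.81⌋
     = ⌊45063.716⌋ = 45063.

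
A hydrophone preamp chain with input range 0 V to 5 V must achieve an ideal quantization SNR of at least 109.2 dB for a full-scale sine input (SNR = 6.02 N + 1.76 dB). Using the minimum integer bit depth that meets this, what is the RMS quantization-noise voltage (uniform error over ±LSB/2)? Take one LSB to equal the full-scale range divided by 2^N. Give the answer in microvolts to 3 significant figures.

V_FS = 5 V.
Required N = ⌈(109.2 − 1.76)/6.02⌉ = ⌈17.847⌉ = 18.
One LSB is 5 V / 262144 = 19.073 µV.
RMS noise = LSB/√12 = 5.51 µV.

5.51 µV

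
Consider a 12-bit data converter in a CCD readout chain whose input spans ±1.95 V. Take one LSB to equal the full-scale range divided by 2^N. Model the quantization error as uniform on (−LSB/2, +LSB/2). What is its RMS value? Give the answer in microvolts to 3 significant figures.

Range = 1.95 − (-1.95) = 3.9 V.
One LSB is 3.9 V / 4096 = 0.95215 mV.
V_rms = LSB/√12 = 0.95215 mV / √12 = 275 µV.

275 µV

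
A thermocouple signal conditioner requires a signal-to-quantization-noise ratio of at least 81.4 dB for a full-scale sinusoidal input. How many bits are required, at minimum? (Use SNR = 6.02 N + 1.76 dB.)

14 bits

Solving 6.02 N ≥ 81.4 − 1.76: N ≥ 13.229. Round up → N = 14.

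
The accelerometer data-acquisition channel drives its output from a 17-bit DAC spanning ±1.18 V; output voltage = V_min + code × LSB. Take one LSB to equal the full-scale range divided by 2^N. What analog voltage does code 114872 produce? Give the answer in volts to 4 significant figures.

0.8883 V

The full-scale span is 1.18 − (-1.18) = 2.36 V. LSB = 2.36 V / 2^17.
V_out = -1.18 + 114872 × (2.36/131072) V
      = -1.18 + 2.06831 = 0.888313 V.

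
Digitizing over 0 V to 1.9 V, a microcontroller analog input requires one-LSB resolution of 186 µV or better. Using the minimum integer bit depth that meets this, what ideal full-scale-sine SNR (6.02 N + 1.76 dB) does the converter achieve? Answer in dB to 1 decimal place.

Span = 1.9 V.
1.9 V / 186 µV = 10220. Since 2^13 = 8192 and 2^14 = 16384, N = 14.
SNR = 6.02 × 14 + 1.76 = 86.04 dB.

86.0 dB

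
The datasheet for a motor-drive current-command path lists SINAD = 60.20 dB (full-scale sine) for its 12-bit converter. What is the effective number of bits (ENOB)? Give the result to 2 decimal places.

Inverting SNR = 6.02 N + 1.76: N_eff = (60.20 − 1.76)/6.02 = 9.7076.

9.71 bits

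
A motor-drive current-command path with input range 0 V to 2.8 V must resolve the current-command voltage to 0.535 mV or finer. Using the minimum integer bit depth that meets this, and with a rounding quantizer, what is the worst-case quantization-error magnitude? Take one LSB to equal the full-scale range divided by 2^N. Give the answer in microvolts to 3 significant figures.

171 µV

Span = 2.8 V.
Required number of levels: 2.8/0.535 mV = 5233.6; smallest N with 2^N ≥ that is 13.
Step size = 2.8/8192 V = 341.80 µV.
Half an LSB is 171 µV.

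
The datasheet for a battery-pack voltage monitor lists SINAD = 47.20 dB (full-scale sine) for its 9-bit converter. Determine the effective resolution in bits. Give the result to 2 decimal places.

ENOB = (47.20 − 1.76)/6.02 = 7.5482 bits.

7.55 bits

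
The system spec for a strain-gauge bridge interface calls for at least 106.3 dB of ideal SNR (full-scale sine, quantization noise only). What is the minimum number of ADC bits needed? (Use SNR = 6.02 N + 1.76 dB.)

N ≥ (106.3 − 1.76)/6.02 = 17.365 → N_min = 18.

18 bits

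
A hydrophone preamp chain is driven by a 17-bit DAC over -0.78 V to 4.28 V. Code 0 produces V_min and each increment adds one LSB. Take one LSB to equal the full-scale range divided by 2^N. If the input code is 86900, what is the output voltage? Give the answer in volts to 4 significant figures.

2.575 V

Full-scale range = 4.28 V − (-0.78 V) = 5.06 V. LSB = 5.06 V / 2^17.
Output = V_min + (86900/131072) × range = -0.78 + 0.662994 × 5.06 V
      = -0.78 V + 3.35475 V = 2.57475 V.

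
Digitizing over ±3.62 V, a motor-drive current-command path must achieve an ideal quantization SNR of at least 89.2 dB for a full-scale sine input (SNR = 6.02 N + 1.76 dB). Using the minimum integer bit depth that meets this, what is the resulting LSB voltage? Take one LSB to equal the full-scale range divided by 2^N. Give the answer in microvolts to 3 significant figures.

The full-scale span is 3.62 − (-3.62) = 7.24 V.
N ≥ (89.2 − 1.76)/6.02 = 14.525 → N_min = 15.
LSB = 7.24 V / 2^15 = 221 µV.

221 µV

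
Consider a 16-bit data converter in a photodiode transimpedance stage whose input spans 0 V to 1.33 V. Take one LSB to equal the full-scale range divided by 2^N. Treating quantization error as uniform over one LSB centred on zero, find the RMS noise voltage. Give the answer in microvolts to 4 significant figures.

Range is 1.33 V.
Step size = 1.33/65536 V = 20.2942 µV.
σ_q = LSB/√12 = 20.2942 µV/3.4641 = 5.858 µV.

5.858 µV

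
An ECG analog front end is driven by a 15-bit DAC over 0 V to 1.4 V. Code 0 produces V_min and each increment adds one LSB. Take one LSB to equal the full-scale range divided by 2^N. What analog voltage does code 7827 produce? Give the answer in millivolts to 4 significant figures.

334.4 mV

V_FS = 1.4 V. LSB = 1.4 V / 2^15.
Output = V_min + (7827/32768) × range = 0 + 0.238861 × 1.4 V
      = 0 + 0.334406 = 0.334406 V.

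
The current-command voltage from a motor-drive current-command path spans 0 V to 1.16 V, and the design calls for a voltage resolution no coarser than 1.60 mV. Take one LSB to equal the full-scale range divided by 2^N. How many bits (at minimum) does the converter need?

V_FS = 1.16 V.
Levels needed ≥ 1.16/1.60 mV = 725.0. 2^10 = 1024 suffices, so N_min = 10.

10 bits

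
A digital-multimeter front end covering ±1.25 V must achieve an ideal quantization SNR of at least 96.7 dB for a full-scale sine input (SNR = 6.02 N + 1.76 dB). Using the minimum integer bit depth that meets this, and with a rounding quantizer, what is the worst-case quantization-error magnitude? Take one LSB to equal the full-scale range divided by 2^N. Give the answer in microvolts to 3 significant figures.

19.1 µV

Range = 1.25 − (-1.25) = 2.5 V.
Solving 6.02 N ≥ 96.7 − 1.76: N ≥ 15.771. Round up → N = 16.
LSB = 2.5 V ÷ 2^16 = 2.5/65536 V = 38.147 µV.
Half an LSB is 19.1 µV.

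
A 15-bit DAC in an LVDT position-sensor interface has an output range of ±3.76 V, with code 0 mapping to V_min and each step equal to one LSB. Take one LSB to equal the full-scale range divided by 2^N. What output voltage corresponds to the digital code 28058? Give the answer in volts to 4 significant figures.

The full-scale span is 3.76 − (-3.76) = 7.52 V. LSB = 7.52 V / 2^15.
V_out = V_min + code × LSB = -3.76 V + 28058 × 7.52 V / 32768
      = -3.76 + 6.43909 = 2.67909 V.

2.679 V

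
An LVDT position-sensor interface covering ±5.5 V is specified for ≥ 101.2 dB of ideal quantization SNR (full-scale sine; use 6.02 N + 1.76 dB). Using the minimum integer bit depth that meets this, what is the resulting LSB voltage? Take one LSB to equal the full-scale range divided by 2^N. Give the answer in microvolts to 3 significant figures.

83.9 µV

Span: 5.5 V − (-5.5 V) = 11 V.
N ≥ (101.2 − 1.76)/6.02 = 16.518 → N_min = 17.
One LSB is 11 V / 131072 = 83.9 µV.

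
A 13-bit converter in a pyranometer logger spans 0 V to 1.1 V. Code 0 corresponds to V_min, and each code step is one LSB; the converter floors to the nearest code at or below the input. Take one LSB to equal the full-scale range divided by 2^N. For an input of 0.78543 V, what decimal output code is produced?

Range is 1.1 V. LSB = 1.1 V / 2^13 ≈ 134.3 µV.
V_in − V_min = 0.78543 − (0) = 0.78543 V.
Divide by LSB: 0.78543 × 8192/1.1 = 5849.3114.
Truncating gives code 5849.

5849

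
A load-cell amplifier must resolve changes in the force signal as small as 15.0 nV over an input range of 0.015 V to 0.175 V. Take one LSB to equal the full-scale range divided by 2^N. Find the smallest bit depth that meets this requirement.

Span: 0.175 V − (0.015 V) = 0.16 V.
0.16 V / 15.0 nV = 1.067e7. Since 2^23 = 8388608 and 2^24 = 16777216, N = 24.

24 bits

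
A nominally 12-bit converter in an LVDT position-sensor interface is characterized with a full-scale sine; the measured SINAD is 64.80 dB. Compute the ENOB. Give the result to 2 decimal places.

ENOB = (64.80 − 1.76)/6.02 = 10.4718 bits.

10.47 bits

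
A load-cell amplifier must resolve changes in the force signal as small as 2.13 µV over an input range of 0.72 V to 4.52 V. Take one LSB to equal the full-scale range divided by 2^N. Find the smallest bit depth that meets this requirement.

Range = 4.52 − (0.72) = 3.8 V.
Need 2^N ≥ 3.8 V / 2.13 µV = 1.784e6 → N_min = 21.

21 bits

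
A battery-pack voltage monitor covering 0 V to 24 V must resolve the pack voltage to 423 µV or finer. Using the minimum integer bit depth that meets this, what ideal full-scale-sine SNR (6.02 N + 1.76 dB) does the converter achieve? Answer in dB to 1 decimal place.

Full-scale range = 24 V.
24 V / 423 µV = 56740. Since 2^15 = 32768 and 2^16 = 65536, N = 16.
6.02(16) + 1.76 = 98.08 dB.

98.1 dB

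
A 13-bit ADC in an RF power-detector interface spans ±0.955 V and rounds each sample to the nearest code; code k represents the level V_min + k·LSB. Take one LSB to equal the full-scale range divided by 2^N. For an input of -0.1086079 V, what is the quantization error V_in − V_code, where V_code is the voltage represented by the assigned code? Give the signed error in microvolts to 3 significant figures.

Range = 0.955 − (-0.955) = 1.91 V. LSB = 1.91 V / 2^13 ≈ 233.2 µV.
Position in LSBs: (-0.1086079 − (-0.955)) × 8192/1.91 = 3630.1801; rounding gives k = 3630.
Reconstructed level: -0.955 + 3630 × 1.91/8192 V = -0.1086499023 V.
e = -0.1086079 − (-0.1086499023) = +42.0 µV.

+42.0 µV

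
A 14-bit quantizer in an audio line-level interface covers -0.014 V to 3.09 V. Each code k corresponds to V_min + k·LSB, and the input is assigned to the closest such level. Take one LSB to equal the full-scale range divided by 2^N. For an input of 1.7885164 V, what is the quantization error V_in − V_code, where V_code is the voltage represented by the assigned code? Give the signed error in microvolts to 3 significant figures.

Range = 3.09 − (-0.014) = 3.104 V. LSB = 3.104 V / 2^14 ≈ 189.5 µV.
(V_in − V_min)/LSB = (1.7885164 − (-0.014)) × 16384/3.104 = 9514.3134 → nearest code k = 9514.
Reconstructed level: -0.014 + 9514 × 3.104/16384 V = 1.7884570313 V.
Error = V_in − V_code = 1.7885164 − (1.7884570313) = +59.4 µV.

+59.4 µV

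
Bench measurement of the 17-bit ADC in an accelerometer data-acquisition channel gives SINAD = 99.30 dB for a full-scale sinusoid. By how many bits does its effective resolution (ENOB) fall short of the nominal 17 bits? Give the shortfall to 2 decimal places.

0.80 bits

Effective bits = (99.30 − 1.76)/6.02 = 16.2027.
Lost resolution: 17 − 16.2027 = 0.7973 bits.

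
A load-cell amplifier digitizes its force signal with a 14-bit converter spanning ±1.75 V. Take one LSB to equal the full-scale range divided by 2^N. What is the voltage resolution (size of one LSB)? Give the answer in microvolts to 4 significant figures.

Range = 1.75 − (-1.75) = 3.5 V.
2^14 = 16384 levels.
Step size = 3.5/16384 V = 213.6 µV.

213.6 µV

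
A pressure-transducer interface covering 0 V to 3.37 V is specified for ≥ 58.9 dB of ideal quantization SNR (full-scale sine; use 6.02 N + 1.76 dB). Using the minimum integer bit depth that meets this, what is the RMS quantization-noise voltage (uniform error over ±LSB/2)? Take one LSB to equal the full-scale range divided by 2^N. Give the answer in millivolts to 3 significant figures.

0.950 mV

Range is 3.37 V.
Solving 6.02 N ≥ 58.9 − 1.76: N ≥ 9.492. Round up → N = 10.
LSB = 3.37 V ÷ 2^10 = 3.37/1024 V = 3.2910 mV.
RMS noise = LSB/√12 = 0.950 mV.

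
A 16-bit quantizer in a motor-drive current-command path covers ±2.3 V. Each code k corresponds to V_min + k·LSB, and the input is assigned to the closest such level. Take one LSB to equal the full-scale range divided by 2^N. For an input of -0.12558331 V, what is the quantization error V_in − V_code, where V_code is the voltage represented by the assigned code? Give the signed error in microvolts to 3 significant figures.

−12.6 µV

The full-scale span is 2.3 − (-2.3) = 4.6 V. LSB = 4.6 V / 2^16 ≈ 70.19 µV.
Position in LSBs: (-0.12558331 − (-2.3)) × 65536/4.6 = 30978.8200; rounding gives k = 30979.
V_code = V_min + k × range/2^16 = -2.3 + 30979 × 4.6/65536 = -0.12557067871 V.
e = -0.12558331 − (-0.12557067871) = −12.6 µV.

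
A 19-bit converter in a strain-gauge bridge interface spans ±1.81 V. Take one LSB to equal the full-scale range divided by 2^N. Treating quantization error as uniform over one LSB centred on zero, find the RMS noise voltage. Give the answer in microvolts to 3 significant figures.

Full-scale range = 1.81 V − (-1.81 V) = 3.62 V.
LSB = 3.62 V ÷ 2^19 = 3.62/524288 V = 6.9046 µV.
RMS of a uniform error over width LSB is LSB/√12 = 1.99 µV.

1.99 µV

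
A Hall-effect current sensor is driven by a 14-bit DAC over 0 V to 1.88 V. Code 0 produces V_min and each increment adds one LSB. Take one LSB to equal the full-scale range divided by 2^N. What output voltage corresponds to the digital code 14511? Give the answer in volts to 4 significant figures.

V_FS = 1.88 V. LSB = 1.88 V / 2^14.
Output = V_min + (14511/16384) × range = 0 + 0.885681 × 1.88 V
      = 0 + 1.66508 = 1.66508 V.

1.665 V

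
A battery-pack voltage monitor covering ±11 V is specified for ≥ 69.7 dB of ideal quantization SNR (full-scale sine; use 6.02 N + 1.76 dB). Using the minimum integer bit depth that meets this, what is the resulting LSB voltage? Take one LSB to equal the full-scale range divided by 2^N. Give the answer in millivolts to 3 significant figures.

5.37 mV

The full-scale span is 11 − (-11) = 22 V.
Solving 6.02 N ≥ 69.7 − 1.76: N ≥ 11.286. Round up → N = 12.
One LSB is 22 V / 4096 = 5.37 mV.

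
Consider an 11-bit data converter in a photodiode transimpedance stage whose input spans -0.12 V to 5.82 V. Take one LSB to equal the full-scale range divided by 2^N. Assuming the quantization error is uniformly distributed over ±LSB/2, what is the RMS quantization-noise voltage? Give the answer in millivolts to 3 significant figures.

Span: 5.82 V − (-0.12 V) = 5.94 V.
Step size = 5.94/2048 V = 2.9004 mV.
RMS of a uniform error over width LSB is LSB/√12 = 0.837 mV.

0.837 mV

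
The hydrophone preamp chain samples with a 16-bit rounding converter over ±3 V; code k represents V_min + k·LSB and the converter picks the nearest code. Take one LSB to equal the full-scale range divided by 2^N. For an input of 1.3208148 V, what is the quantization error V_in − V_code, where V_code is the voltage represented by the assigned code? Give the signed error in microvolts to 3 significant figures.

−16.5 µV

Range = 3 − (-3) = 6 V. LSB = 6 V / 2^16 ≈ 91.55 µV.
Position in LSBs: (1.3208148 − (-3)) × 65536/6 = 47194.8198; rounding gives k = 47195.
V_code = V_min + k × range/2^16 = -3 + 47195 × 6/65536 = 1.3208312988 V.
e = 1.3208148 − (1.3208312988) = −16.5 µV.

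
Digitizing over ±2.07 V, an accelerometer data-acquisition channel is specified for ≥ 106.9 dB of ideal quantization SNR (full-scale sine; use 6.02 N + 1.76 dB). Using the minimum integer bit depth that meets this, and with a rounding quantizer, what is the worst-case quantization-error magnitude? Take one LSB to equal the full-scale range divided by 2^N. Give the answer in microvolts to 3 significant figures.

The full-scale span is 2.07 − (-2.07) = 4.14 V.
Solving 6.02 N ≥ 106.9 − 1.76: N ≥ 17.465. Round up → N = 18.
LSB = 4.14 V / 2^18 = 15.793 µV.
|e|_max = LSB/2 = 7.90 µV.

7.90 µV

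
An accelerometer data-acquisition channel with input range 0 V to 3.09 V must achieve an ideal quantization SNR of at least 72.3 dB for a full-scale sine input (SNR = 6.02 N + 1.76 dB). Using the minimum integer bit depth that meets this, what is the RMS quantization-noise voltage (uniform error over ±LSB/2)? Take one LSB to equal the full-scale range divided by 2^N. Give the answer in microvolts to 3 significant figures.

V_FS = 3.09 V.
Required N = ⌈(72.3 − 1.76)/6.02⌉ = ⌈11.718⌉ = 12.
LSB = 3.09 V ÷ 2^12 = 3.09/4096 V = 0.75439 mV.
V_rms = LSB/√12 = 218 µV.

218 µV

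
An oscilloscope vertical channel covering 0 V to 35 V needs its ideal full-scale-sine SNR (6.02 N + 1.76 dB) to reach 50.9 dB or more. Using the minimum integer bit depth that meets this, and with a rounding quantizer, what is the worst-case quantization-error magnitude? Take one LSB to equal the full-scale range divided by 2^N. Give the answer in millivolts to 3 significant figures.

34.2 mV

Full-scale range = 35 V.
Required N = ⌈(50.9 − 1.76)/6.02⌉ = ⌈8.163⌉ = 9.
LSB = 35 V ÷ 2^9 = 35/512 V = 68.359 mV.
Max error for round-to-nearest is LSB/2 = 34.2 mV.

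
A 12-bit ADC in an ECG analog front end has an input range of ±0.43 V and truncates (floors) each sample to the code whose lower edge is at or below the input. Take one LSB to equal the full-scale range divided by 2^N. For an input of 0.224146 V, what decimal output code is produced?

3115

The full-scale span is 0.43 − (-0.43) = 0.86 V. LSB = 0.86 V / 2^12 ≈ 210.0 µV.
(V_in − V_min) × 2^12/range = (0.224146 − (-0.43)) × 4096/0.86 = 3115.560.
Floor → code = 3115.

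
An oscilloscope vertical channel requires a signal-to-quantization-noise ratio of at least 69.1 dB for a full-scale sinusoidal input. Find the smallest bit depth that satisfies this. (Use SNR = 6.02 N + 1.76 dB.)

6.02 N + 1.76 ≥ 69.1 gives N ≥ 11.186, so the minimum integer is 12.

12 bits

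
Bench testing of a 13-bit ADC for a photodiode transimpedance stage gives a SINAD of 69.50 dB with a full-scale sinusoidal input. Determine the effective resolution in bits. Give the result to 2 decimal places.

11.25 bits

(69.50 − 1.76) / 6.02 = 67.74/6.02 = 11.2525 effective bits.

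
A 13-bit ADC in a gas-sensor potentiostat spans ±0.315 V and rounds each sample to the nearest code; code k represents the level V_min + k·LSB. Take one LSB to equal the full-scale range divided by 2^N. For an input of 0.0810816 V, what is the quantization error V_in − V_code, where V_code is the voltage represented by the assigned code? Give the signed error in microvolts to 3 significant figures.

+24.5 µV

Span: 0.315 V − (-0.315 V) = 0.63 V. LSB = 0.63 V / 2^13 ≈ 76.90 µV.
(0.0810816 − (-0.315)) / LSB = 0.3960816 × 8192/0.63 = 5150.3182. Nearest integer: k = 5150.
V_code = V_min + k × range/2^13 = -0.315 + 5150 × 0.63/8192 = 0.08105712891 V.
e = 0.0810816 − (0.08105712891) = +24.5 µV.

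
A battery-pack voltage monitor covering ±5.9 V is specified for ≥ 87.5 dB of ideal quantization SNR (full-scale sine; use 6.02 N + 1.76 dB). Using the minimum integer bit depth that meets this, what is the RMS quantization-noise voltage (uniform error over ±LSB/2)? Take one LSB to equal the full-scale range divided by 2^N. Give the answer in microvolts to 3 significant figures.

104 µV

Range = 5.9 − (-5.9) = 11.8 V.
Solving 6.02 N ≥ 87.5 − 1.76: N ≥ 14.243. Round up → N = 15.
Step size = 11.8/32768 V = 360.11 µV.
RMS noise = LSB/√12 = 104 µV.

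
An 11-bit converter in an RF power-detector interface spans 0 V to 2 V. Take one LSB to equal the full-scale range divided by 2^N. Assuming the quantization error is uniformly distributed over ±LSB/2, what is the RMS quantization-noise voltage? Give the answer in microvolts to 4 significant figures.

281.9 µV

Range is 2 V.
One LSB is 2 V / 2048 = 0.976563 mV.
For a uniform distribution on [−LSB/2, +LSB/2], V_rms = LSB/√12 = 0.976563 mV/3.4641 = 281.9 µV.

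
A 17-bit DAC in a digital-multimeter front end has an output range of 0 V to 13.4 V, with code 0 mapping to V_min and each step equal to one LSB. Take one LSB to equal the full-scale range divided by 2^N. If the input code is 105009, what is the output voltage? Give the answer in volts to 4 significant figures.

10.74 V

Span = 13.4 V. LSB = 13.4 V / 2^17.
V_out = V_min + code × LSB = 0 V + 105009 × 13.4 V / 131072
      = 0 V + 10.7355 V = 10.7355 V.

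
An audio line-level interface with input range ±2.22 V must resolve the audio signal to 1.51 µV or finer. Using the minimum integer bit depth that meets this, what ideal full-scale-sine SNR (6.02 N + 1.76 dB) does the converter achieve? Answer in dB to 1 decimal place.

Full-scale range = 2.22 V − (-2.22 V) = 4.44 V.
4.44 V / 1.51 µV = 2.940e6. Since 2^21 = 2097152 and 2^22 = 4194304, N = 22.
Ideal SNR at N = 22: 6.02·22 + 1.76 = 134.2 dB.

134.2 dB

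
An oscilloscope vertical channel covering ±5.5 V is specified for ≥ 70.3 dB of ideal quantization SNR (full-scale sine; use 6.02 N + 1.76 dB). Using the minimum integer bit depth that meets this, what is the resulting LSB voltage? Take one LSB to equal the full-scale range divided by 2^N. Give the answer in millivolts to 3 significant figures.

2.69 mV

Full-scale range = 5.5 V − (-5.5 V) = 11 V.
6.02 N + 1.76 ≥ 70.3 gives N ≥ 11.385, so the minimum integer is 12.
Step size = 11/4096 V = 2.69 mV.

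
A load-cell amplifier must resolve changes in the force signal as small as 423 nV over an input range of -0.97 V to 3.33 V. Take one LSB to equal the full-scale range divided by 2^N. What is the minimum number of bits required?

24 bits

Range = 3.33 − (-0.97) = 4.3 V.
Required number of levels: 4.3/423 nV = 1.0165e7; smallest N with 2^N ≥ that is 24.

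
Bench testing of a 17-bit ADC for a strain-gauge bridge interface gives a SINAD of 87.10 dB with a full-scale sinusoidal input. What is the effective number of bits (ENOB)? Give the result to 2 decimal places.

14.18 bits

(87.10 − 1.76) / 6.02 = 85.34/6.02 = 14.1761 effective bits.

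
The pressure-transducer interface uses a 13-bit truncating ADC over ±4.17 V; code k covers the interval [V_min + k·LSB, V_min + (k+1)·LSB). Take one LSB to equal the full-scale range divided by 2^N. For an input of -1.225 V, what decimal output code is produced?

The full-scale span is 4.17 − (-4.17) = 8.34 V. LSB = 8.34 V / 2^13 ≈ 1.018 mV.
(V_in − V_min) × 2^13/range = (-1.225 − (-4.17)) × 8192/8.34 = 2892.739.
Floor → code = 2892.

2892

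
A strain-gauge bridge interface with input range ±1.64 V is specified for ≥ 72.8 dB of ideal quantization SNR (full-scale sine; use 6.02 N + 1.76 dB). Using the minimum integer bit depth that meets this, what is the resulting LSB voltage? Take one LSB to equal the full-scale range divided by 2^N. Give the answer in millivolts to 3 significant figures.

0.801 mV

Span: 1.64 V − (-1.64 V) = 3.28 V.
N ≥ (72.8 − 1.76)/6.02 = 11.801 → N_min = 12.
LSB = 3.28 V ÷ 2^12 = 3.28/4096 V = 0.801 mV.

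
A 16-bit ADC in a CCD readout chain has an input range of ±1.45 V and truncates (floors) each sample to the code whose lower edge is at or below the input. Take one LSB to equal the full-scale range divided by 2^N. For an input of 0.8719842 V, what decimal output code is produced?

52473

Full-scale range = 1.45 V − (-1.45 V) = 2.9 V. LSB = 2.9 V / 2^16 ≈ 44.25 µV.
(V_in − V_min) × 2^16/range = (0.8719842 − (-1.45)) × 65536/2.9 = 52473.640.
Floor → code = 52473.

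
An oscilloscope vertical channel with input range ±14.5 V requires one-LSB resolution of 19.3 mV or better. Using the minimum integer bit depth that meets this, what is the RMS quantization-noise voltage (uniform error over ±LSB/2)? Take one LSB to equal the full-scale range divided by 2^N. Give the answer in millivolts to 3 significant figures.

Span: 14.5 V − (-14.5 V) = 29 V.
29 V / 19.3 mV = 1503. Since 2^10 = 1024 and 2^11 = 2048, N = 11.
LSB = 29 V / 2^11 = 14.160 mV.
RMS noise = LSB/√12 = 4.09 mV.

4.09 mV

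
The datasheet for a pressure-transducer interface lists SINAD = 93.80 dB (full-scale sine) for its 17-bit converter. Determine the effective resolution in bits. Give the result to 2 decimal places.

15.29 bits

Inverting SNR = 6.02 N + 1.76: N_eff = (93.80 − 1.76)/6.02 = 15.2890.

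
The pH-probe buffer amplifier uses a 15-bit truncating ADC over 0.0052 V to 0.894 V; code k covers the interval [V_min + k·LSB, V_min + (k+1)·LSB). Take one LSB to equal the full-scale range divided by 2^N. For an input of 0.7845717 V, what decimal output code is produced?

28733

The full-scale span is 0.894 − (0.0052) = 0.8888 V. LSB = 0.8888 V / 2^15 ≈ 27.12 µV.
V_in − V_min = 0.7845717 − (0.0052) = 0.7793717 V.
Divide by LSB: 0.7793717 × 32768/0.8888 = 28733.6317.
Truncating gives code 28733.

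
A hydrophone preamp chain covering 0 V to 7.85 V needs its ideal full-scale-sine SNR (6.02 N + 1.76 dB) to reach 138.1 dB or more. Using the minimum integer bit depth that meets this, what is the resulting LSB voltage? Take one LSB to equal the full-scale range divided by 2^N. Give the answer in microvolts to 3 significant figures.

0.936 µV

Span = 7.85 V.
Required N = ⌈(138.1 − 1.76)/6.02⌉ = ⌈22.648⌉ = 23.
LSB = 7.85 V ÷ 2^23 = 7.85/8388608 V = 0.936 µV.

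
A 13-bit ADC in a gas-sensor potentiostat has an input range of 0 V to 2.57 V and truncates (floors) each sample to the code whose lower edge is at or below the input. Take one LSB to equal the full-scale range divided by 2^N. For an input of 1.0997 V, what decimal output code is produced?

Full-scale range = 2.57 V. LSB = 2.57 V / 2^13 ≈ 313.7 µV.
(V_in − V_min) × 2^13/range = (1.0997 − (0)) × 8192/2.57 = 3505.347.
Floor → code = 3505.

3505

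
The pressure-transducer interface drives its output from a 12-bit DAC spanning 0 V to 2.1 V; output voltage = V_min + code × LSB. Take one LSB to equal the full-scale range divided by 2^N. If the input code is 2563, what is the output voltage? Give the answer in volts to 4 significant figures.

1.314 V

Range is 2.1 V. LSB = 2.1 V / 2^12.
V_out = V_min + code × LSB = 0 V + 2563 × 2.1 V / 4096
      = 0 V + 1.31404 V = 1.31404 V.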